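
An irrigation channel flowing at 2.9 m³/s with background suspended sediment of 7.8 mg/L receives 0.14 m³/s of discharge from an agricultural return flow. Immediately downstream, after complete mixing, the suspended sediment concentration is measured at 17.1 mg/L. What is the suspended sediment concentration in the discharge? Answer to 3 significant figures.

Mass balance: 2.900·7.800 + 0.1400·Cₑ = 3.040·17.10
→ Cₑ = (3.040·17.10 − 2.900·7.800) / 0.1400 = 209.7 mg/L.

210 mg/L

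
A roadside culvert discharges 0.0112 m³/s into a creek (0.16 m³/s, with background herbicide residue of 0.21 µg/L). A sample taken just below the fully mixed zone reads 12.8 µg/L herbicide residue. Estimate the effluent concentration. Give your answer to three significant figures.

193 µg/L

Mass balance: 0.1600·0.2100 + 0.01120·Cₑ = 0.1712·12.80
→ Cₑ = (0.1712·12.80 − 0.1600·0.2100) / 0.01120 = 192.7 µg/L.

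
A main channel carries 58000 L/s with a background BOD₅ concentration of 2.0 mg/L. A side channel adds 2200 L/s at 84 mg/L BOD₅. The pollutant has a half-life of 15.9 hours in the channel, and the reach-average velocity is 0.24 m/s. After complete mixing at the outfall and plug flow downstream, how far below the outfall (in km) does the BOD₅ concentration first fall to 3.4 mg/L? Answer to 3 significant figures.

7.63 km

Mixed concentration C = ΣQC/ΣQ = (58000·2.000 + 2200·84.00) / 60200 = 300800/60200 = 4.997 mg/L.
Half-life 15.9 h → k = ln 2 / 15.9 = 0.04359 h⁻¹ = 1.046 d⁻¹.
Set 4.997·exp(−k·t) = 3.4 → t = ln(4.997/3.4)/k = 31790 s = 8.831 h.
Distance = v·t = 0.24·31790 = 7630 m = 7.630 km.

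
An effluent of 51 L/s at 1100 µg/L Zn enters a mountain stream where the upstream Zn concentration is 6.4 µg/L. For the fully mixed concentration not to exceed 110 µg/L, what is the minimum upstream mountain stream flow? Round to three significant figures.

487 L/s

Set C_mix = 110: (Q·6.400 + 51.00·1100) / (Q + 51.00) = 110
→ Q = 51.00·(1100 − 110)/(110 − 6.400) = 487.4 L/s.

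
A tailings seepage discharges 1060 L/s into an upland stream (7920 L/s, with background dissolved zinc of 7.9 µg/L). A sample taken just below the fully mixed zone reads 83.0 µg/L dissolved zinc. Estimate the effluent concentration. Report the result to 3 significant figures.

Mass balance: 7920·7.900 + 1060·Cₑ = 8980·83.00
→ Cₑ = (8980·83.00 − 7920·7.900) / 1060 = 644.1 µg/L.

644 µg/L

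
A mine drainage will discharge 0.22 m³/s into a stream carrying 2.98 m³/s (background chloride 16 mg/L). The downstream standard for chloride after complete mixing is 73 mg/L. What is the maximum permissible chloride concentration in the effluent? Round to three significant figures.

At the limit, (Qr·Cr + Qe·Cₑ)/(Qr + Qe) = 73:
Cₑ = (3.200·73 − 2.980·16.00) / 0.2200 = 845.1 mg/L.

845 mg/L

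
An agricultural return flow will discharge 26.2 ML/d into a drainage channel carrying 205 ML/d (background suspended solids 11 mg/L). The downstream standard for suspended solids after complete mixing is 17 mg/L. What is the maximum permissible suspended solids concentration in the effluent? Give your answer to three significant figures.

At the limit, (Qr·Cr + Qe·Cₑ)/(Qr + Qe) = 17:
Cₑ = (231.2·17 − 205.0·11.00) / 26.20 = 63.95 mg/L.

63.9 mg/L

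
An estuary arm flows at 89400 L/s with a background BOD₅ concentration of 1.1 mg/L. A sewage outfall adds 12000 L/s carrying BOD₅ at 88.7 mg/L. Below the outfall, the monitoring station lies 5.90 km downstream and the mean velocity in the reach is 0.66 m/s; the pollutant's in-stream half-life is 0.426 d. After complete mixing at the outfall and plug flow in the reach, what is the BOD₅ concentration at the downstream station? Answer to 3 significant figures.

9.69 mg/L

After mixing, C = (89400·1.100 + 12000·88.70) / 101400 = 1163000/101400 = 11.47 mg/L.
Travel time t = 5.90·1000 / 0.66 = 8939 s = 2.483 h.
Half-life 0.426 d → k = ln 2 / 0.426 = 1.627 d⁻¹.
After decay, C = 11.47 × e^(−kt) = 11.47 × 0.8451 = 9.690 mg/L.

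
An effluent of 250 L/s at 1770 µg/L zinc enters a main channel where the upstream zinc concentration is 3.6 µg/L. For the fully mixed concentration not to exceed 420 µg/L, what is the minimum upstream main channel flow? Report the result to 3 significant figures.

811 L/s

Set C_mix = 420: (Q·3.600 + 250.0·1770) / (Q + 250.0) = 420
→ Q = 250.0·(1770 − 420)/(420 − 3.600) = 810.5 L/s.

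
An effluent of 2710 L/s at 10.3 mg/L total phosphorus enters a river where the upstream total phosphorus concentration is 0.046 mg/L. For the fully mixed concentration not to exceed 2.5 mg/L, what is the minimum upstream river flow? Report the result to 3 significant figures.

8610 L/s

Set C_mix = 2.5: (Q·0.04600 + 2710·10.30) / (Q + 2710) = 2.5
→ Q = 2710·(10.30 − 2.5)/(2.5 − 0.04600) = 8614 L/s.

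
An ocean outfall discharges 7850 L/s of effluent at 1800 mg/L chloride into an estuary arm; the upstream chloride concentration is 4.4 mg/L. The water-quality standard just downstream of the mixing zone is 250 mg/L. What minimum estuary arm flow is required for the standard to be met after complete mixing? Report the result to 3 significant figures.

Set C_mix = 250: (Q·4.400 + 7850·1800) / (Q + 7850) = 250
→ Q = 7850·(1800 − 250)/(250 − 4.400) = 49540 L/s.

49500 L/s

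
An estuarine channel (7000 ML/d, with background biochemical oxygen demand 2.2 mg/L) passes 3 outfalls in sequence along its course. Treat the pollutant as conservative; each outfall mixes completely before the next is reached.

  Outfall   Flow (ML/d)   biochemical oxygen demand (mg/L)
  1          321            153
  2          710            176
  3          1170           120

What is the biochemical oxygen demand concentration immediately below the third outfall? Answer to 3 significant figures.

35.9 mg/L

Below outfall 1: Q → 7321 ML/d, C = (7000·2.200 + 321.0·153.0)/7321 = 8.812 mg/L.
Below outfall 2: Q → 8031 ML/d, C = (7321·8.812 + 710.0·176.0)/8031 = 23.59 mg/L.
Below outfall 3: Q → 9201 ML/d, C = (8031·23.59 + 1170·120.0)/9201 = 35.85 mg/L.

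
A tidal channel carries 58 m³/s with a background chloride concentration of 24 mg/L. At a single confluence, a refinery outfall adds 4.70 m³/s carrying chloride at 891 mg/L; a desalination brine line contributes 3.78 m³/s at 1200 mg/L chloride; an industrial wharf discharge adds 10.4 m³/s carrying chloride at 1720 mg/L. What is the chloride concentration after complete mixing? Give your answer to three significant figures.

Conservation of mass: C = (58.00·24.00 + 4.700·891.0 + 3.780·1200 + 10.40·1720) / 76.88 = 28000/76.88 = 364.3 mg/L.

364 mg/L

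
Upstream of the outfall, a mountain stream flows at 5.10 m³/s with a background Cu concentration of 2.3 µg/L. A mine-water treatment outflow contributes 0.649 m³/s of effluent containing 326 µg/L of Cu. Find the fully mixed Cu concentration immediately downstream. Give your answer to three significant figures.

38.8 µg/L

Flow-weighted average: C = (5.100·2.300 + 0.6490·326.0) / 5.749 = 223.3/5.749 = 38.84 µg/L.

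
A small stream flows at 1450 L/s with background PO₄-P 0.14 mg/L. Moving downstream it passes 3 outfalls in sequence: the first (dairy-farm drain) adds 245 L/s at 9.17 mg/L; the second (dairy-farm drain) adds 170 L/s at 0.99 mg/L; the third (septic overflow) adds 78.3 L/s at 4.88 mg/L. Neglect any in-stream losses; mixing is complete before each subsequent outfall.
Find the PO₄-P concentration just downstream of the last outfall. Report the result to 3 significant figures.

1.54 mg/L

After outfall 1: Q = 1450 + 245.0 = 1695 L/s; C = (1450·0.1400 + 245.0·9.170)/1695 = 1.445 mg/L.
After outfall 2: Q = 1695 + 170.0 = 1865 L/s; C = (1695·1.445 + 170.0·0.9900)/1865 = 1.404 mg/L.
After outfall 3: Q = 1865 + 78.30 = 1943 L/s; C = (1865·1.404 + 78.30·4.880)/1943 = 1.544 mg/L.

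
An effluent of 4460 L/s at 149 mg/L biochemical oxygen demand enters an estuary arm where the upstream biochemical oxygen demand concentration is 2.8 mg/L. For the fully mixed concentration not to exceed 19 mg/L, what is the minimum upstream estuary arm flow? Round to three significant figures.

Set C_mix = 19: (Q·2.800 + 4460·149.0) / (Q + 4460) = 19
→ Q = 4460·(149.0 − 19)/(19 − 2.800) = 35790 L/s.

35800 L/s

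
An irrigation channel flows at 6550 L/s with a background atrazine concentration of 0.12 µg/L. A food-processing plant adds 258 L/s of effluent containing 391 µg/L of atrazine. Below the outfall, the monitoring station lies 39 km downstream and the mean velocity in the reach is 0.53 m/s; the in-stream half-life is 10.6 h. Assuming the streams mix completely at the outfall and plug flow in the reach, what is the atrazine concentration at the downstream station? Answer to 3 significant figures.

3.92 µg/L

Conservation of mass: C = (6550·0.1200 + 258.0·391.0) / 6808 = 101700/6808 = 14.93 µg/L.
Travel time t = 39·1000 / 0.53 = 73580 s = 20.44 h.
Half-life 10.6 h → k = ln 2 / 10.6 = 0.06539 h⁻¹ = 1.569 d⁻¹.
After decay, C = 14.93 × e^(−kt) = 14.93 × 0.2627 = 3.923 µg/L.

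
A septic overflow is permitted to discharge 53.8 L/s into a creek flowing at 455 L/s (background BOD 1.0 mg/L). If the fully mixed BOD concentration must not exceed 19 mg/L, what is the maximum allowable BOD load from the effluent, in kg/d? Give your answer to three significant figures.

Mass balance at the limit: 455.0·1.000 + 53.80·Cₑ = 508.8·19 → Cₑ = 171.2 mg/L.
53.80 L/s = 0.05380 m³/s. Load = 0.05380 m³/s × 171.2 g/m³ × 86 400 s/d = 795.9 kg/d.

796 kg/d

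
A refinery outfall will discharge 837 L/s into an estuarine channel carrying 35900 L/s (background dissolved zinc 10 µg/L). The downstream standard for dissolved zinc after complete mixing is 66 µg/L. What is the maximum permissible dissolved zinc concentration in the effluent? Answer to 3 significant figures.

2470 µg/L

At the limit, (Qr·Cr + Qe·Cₑ)/(Qr + Qe) = 66:
Cₑ = (36740·66 − 35900·10.00) / 837.0 = 2468 µg/L.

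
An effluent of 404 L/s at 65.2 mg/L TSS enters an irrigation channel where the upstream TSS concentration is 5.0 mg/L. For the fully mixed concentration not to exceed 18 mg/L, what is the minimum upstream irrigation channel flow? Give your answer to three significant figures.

1470 L/s

Set C_mix = 18: (Q·5.000 + 404.0·65.20) / (Q + 404.0) = 18
→ Q = 404.0·(65.20 − 18)/(18 − 5.000) = 1467 L/s.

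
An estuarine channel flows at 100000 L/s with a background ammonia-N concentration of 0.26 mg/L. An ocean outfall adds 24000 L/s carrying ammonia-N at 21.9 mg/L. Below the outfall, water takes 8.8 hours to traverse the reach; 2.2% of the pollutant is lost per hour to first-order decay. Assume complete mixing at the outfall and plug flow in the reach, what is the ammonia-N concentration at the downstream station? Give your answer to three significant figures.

Flow-weighted average: C = (100000·0.2600 + 24000·21.90) / 124000 = 551600/124000 = 4.448 mg/L.
2.2%/h lost → k = −ln(1 − 0.022) = 0.02225 h⁻¹.
Decay over the reach: 4.448·exp(−kt) = 4.448·0.8222 = 3.658 mg/L.

3.66 mg/L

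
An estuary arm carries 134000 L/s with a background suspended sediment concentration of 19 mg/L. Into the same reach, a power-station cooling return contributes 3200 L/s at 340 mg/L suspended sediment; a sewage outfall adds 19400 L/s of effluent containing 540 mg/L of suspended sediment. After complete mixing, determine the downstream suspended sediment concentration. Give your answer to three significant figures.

90.1 mg/L

Mixed concentration C = ΣQC/ΣQ = (134000·19.00 + 3200·340.0 + 19400·540.0) / 156600 = 14110000/156600 = 90.10 mg/L.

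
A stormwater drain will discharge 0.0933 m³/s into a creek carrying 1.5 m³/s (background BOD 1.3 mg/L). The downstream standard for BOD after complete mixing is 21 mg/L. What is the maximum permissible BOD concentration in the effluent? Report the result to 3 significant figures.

At the limit, (Qr·Cr + Qe·Cₑ)/(Qr + Qe) = 21:
Cₑ = (1.593·21 − 1.500·1.300) / 0.09330 = 337.7 mg/L.

338 mg/L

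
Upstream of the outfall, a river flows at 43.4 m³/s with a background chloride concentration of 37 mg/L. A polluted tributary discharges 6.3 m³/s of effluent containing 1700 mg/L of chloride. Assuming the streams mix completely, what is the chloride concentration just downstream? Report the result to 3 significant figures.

Conservation of mass: C = (43.40·37.00 + 6.300·1700) / 49.70 = 12320/49.70 = 247.8 mg/L.

248 mg/L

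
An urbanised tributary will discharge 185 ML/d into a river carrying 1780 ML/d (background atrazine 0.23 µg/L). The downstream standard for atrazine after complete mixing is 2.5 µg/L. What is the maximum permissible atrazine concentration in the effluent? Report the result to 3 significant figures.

At the limit, (Qr·Cr + Qe·Cₑ)/(Qr + Qe) = 2.5:
Cₑ = (1965·2.5 − 1780·0.2300) / 185.0 = 24.34 µg/L.

24.3 µg/L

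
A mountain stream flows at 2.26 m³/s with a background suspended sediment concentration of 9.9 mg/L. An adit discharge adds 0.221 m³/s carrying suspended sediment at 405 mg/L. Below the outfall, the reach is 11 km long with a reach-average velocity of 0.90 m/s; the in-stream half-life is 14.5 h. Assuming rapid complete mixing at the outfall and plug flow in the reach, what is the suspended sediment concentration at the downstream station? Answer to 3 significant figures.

38.3 mg/L

Mass balance: C = (2.260·9.900 + 0.2210·405.0) / 2.481 = 111.9/2.481 = 45.09 mg/L.
Travel time t = 11·1000 / 0.90 = 12220 s = 3.395 h.
Half-life 14.5 h → k = ln 2 / 14.5 = 0.04780 h⁻¹ = 1.147 d⁻¹.
After decay, C = 45.09 × e^(−kt) = 45.09 × 0.8502 = 38.34 mg/L.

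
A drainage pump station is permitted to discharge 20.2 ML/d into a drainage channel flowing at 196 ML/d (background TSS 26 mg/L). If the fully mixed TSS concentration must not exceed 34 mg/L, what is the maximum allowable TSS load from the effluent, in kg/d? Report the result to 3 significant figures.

Mass balance at the limit: 196.0·26.00 + 20.20·Cₑ = 216.2·34 → Cₑ = 111.6 mg/L.
20.20 ML/d = 0.2338 m³/s. Load = 0.2338 m³/s × 111.6 g/m³ × 86 400 s/d = 2255 kg/d.

2250 kg/d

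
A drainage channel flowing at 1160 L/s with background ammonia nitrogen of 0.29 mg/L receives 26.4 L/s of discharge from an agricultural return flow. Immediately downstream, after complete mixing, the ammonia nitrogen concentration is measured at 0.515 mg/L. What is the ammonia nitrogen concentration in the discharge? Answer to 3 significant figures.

10.4 mg/L

Mass balance: 1160·0.2900 + 26.40·Cₑ = 1186·0.5150
→ Cₑ = (1186·0.5150 − 1160·0.2900) / 26.40 = 10.40 mg/L.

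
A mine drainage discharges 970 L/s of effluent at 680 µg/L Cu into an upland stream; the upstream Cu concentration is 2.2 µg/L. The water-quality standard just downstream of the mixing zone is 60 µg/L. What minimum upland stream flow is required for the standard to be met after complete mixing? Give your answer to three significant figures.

10400 L/s

Set C_mix = 60: (Q·2.200 + 970.0·680.0) / (Q + 970.0) = 60
→ Q = 970.0·(680.0 − 60)/(60 − 2.200) = 10400 L/s.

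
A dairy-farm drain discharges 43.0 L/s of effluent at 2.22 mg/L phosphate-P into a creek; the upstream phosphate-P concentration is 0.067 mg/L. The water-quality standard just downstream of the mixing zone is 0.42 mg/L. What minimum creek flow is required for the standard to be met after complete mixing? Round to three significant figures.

Set C_mix = 0.42: (Q·0.06700 + 43.00·2.220) / (Q + 43.00) = 0.42
→ Q = 43.00·(2.220 − 0.42)/(0.42 − 0.06700) = 219.3 L/s.

219 L/s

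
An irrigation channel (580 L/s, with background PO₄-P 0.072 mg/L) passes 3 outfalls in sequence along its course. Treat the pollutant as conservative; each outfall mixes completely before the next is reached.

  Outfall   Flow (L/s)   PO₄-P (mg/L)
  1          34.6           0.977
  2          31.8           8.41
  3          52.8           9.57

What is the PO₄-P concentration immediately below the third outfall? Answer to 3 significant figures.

1.21 mg/L

After outfall 1: Q = 580.0 + 34.60 = 614.6 L/s; C = (580.0·0.07200 + 34.60·0.9770)/614.6 = 0.1229 mg/L.
After outfall 2: Q = 614.6 + 31.80 = 646.4 L/s; C = (614.6·0.1229 + 31.80·8.410)/646.4 = 0.5306 mg/L.
After outfall 3: Q = 646.4 + 52.80 = 699.2 L/s; C = (646.4·0.5306 + 52.80·9.570)/699.2 = 1.213 mg/L.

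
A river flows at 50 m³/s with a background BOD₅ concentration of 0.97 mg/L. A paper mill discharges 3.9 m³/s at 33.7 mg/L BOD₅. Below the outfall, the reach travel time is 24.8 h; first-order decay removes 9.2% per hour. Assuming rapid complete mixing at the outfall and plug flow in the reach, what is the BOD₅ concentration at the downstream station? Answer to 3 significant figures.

Mixed concentration C = ΣQC/ΣQ = (50.00·0.9700 + 3.900·33.70) / 53.90 = 179.9/53.90 = 3.338 mg/L.
9.2%/h lost → k = −ln(1 − 0.092) = 0.09651 h⁻¹.
Applying C = C₀e^(−kt): 3.338 × 0.09131 = 0.3048 mg/L.

0.305 mg/L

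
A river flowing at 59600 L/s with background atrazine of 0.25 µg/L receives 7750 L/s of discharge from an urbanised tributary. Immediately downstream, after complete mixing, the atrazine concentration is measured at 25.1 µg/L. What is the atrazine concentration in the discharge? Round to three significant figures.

Mass balance: 59600·0.2500 + 7750·Cₑ = 67350·25.10
→ Cₑ = (67350·25.10 − 59600·0.2500) / 7750 = 216.2 µg/L.

216 µg/L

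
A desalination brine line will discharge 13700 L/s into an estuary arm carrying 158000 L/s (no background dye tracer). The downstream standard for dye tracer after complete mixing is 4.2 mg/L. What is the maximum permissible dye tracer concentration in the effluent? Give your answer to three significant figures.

52.6 mg/L

At the limit, (Qr·Cr + Qe·Cₑ)/(Qr + Qe) = 4.2:
Cₑ = (171700·4.2 − 158000·0) / 13700 = 52.64 mg/L.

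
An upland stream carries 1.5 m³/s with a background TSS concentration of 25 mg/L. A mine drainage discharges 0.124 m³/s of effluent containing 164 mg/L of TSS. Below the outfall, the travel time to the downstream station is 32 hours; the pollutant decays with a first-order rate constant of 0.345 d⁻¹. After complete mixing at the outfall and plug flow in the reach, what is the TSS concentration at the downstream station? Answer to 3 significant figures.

22.5 mg/L

Flow-weighted average: C = (1.500·25.00 + 0.1240·164.0) / 1.624 = 57.84/1.624 = 35.61 mg/L.
Decay over the reach: 35.61·exp(−kt) = 35.61·0.6313 = 22.48 mg/L.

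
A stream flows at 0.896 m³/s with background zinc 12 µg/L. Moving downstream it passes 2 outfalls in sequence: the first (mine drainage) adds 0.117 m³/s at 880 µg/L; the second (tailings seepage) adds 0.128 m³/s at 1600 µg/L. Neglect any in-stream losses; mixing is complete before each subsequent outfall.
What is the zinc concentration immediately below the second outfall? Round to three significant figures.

Outfall 1: combined Q = 1.013 m³/s; C = (0.8960·12.00 + 0.1170·880.0)/1.013 = 112.3 µg/L.
Outfall 2: combined Q = 1.141 m³/s; C = (1.013·112.3 + 0.1280·1600)/1.141 = 279.2 µg/L.

279 µg/L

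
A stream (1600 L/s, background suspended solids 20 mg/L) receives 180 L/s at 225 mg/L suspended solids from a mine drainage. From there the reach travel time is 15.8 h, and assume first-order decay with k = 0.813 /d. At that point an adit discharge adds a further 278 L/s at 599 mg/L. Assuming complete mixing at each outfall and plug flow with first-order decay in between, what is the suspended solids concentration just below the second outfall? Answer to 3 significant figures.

102 mg/L

Mass balance: C = (1600·20.00 + 180.0·225.0) / 1780 = 72500/1780 = 40.73 mg/L; combined flow 1780 L/s.
Decay over the reach: 40.73·exp(−kt) = 40.73·0.5855 = 23.85 mg/L.
At the second outfall, C = (1780·23.85 + 278.0·599.0) / (1780 + 278.0) = 101.5 mg/L.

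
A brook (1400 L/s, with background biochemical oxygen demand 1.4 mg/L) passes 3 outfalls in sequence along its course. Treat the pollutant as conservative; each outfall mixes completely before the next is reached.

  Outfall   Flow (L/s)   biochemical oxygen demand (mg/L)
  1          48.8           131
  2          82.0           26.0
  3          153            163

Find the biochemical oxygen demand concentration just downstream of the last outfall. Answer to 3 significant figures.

Outfall 1: combined Q = 1449 L/s; C = (1400·1.400 + 48.80·131.0)/1449 = 5.765 mg/L.
Outfall 2: combined Q = 1531 L/s; C = (1449·5.765 + 82.00·26.00)/1531 = 6.849 mg/L.
Outfall 3: combined Q = 1684 L/s; C = (1531·6.849 + 153.0·163.0)/1684 = 21.04 mg/L.

21.0 mg/L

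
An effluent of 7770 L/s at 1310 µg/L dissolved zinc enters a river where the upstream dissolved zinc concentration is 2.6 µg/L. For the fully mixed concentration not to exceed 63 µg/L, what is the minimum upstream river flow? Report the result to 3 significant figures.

Set C_mix = 63: (Q·2.600 + 7770·1310) / (Q + 7770) = 63
→ Q = 7770·(1310 − 63)/(63 − 2.600) = 160400 L/s.

160000 L/s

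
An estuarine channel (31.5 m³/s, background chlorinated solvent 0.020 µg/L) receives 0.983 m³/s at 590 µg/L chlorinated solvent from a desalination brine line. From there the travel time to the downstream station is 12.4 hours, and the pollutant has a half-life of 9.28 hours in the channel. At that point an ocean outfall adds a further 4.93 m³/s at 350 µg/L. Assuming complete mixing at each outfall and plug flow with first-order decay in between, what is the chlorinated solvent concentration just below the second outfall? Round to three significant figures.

Conservation of mass: C = (31.50·0.02000 + 0.9830·590.0) / 32.48 = 580.6/32.48 = 17.87 µg/L; combined flow 32.48 m³/s.
Half-life 9.28 h → k = ln 2 / 9.28 = 0.07469 h⁻¹ = 1.793 d⁻¹.
Applying C = C₀e^(−kt): 17.87 × 0.3961 = 7.079 µg/L.
At the second outfall, C = (32.48·7.079 + 4.930·350.0) / (32.48 + 4.930) = 52.27 µg/L.

52.3 µg/L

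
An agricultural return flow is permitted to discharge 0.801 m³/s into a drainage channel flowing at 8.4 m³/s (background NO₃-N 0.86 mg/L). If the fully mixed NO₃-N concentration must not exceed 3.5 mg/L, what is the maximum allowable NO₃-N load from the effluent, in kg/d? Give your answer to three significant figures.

Mass balance at the limit: 8.400·0.8600 + 0.8010·Cₑ = 9.201·3.5 → Cₑ = 31.19 mg/L.
Load = 0.8010 m³/s × 31.19 g/m³ × 86 400 s/d = 2158 kg/d.

2160 kg/d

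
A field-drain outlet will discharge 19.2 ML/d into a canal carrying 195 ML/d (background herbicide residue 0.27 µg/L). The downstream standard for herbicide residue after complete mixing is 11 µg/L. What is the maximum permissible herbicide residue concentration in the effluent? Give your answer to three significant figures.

At the limit, (Qr·Cr + Qe·Cₑ)/(Qr + Qe) = 11:
Cₑ = (214.2·11 − 195.0·0.2700) / 19.20 = 120.0 µg/L.

120 µg/L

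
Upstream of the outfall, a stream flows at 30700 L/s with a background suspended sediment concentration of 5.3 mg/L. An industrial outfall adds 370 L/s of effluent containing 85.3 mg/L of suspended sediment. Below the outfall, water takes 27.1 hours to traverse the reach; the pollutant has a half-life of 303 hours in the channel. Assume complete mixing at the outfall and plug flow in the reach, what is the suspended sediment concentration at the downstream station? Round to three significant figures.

Flow-weighted average: C = (30700·5.300 + 370.0·85.30) / 31070 = 194300/31070 = 6.253 mg/L.
Half-life 303 h → k = ln 2 / 303 = 0.002288 h⁻¹ = 0.05490 d⁻¹.
Applying C = C₀e^(−kt): 6.253 × 0.9399 = 5.877 mg/L.

5.88 mg/L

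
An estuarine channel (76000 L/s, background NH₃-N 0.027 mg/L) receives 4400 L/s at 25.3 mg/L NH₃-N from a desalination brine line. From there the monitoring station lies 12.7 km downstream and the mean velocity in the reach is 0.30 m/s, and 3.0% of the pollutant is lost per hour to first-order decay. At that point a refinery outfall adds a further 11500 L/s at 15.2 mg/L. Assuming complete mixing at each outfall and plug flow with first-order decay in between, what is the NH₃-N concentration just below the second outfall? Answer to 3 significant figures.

2.76 mg/L

After mixing, C = (76000·0.02700 + 4400·25.30) / 80400 = 113400/80400 = 1.410 mg/L; combined flow 80400 L/s.
Travel time t = 12.7·1000 / 0.30 = 42330 s = 11.76 h.
3.0%/h lost → k = −ln(1 − 0.03) = 0.03046 h⁻¹.
After decay, C = 1.410 × e^(−kt) = 1.410 × 0.6989 = 0.9856 mg/L.
Second outfall: C = (80400·0.9856 + 11500·15.20)/91900 = 2.764 mg/L.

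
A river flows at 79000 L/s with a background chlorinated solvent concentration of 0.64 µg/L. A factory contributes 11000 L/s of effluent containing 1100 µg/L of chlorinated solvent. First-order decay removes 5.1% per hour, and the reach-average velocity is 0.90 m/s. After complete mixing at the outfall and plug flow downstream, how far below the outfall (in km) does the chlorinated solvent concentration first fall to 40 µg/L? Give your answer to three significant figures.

Mixed concentration C = ΣQC/ΣQ = (79000·0.6400 + 11000·1100) / 90000 = 12150000/90000 = 135.0 µg/L.
5.1%/h lost → k = −ln(1 − 0.051) = 0.05235 h⁻¹.
Set 135.0·exp(−k·t) = 40 → t = ln(135.0/40)/k = 83660 s = 23.24 h.
Distance = v·t = 0.90·83660 = 75290 m = 75.29 km.

75.3 km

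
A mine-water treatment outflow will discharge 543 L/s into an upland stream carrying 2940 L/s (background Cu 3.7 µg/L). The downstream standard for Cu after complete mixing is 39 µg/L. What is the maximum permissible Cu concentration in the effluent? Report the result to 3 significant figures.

At the limit, (Qr·Cr + Qe·Cₑ)/(Qr + Qe) = 39:
Cₑ = (3483·39 − 2940·3.700) / 543.0 = 230.1 µg/L.

230 µg/L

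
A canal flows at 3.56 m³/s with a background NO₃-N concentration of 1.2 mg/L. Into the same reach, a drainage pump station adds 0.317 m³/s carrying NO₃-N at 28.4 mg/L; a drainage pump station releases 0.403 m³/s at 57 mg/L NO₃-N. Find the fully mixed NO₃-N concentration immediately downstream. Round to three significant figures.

8.47 mg/L

Mixed concentration C = ΣQC/ΣQ = (3.560·1.200 + 0.3170·28.40 + 0.4030·57.00) / 4.280 = 36.25/4.280 = 8.469 mg/L.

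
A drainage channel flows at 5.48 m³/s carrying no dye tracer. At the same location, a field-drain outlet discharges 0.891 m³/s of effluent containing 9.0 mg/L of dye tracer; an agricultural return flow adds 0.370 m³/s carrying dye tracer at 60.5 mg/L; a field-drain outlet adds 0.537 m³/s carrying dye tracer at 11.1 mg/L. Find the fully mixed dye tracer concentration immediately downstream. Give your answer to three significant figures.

Mixed concentration C = ΣQC/ΣQ = (5.480·0 + 0.8910·9.000 + 0.3700·60.50 + 0.5370·11.10) / 7.278 = 36.36/7.278 = 4.997 mg/L.

5.00 mg/L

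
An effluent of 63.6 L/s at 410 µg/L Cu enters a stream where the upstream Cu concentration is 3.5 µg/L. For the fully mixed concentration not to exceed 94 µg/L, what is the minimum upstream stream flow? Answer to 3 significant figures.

222 L/s

Set C_mix = 94: (Q·3.500 + 63.60·410.0) / (Q + 63.60) = 94
→ Q = 63.60·(410.0 − 94)/(94 − 3.500) = 222.1 L/s.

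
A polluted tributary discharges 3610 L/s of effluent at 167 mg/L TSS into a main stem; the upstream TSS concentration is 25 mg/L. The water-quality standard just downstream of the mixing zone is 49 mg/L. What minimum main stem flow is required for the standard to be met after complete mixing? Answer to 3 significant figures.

Set C_mix = 49: (Q·25.00 + 3610·167.0) / (Q + 3610) = 49
→ Q = 3610·(167.0 − 49)/(49 − 25.00) = 17750 L/s.

17700 L/s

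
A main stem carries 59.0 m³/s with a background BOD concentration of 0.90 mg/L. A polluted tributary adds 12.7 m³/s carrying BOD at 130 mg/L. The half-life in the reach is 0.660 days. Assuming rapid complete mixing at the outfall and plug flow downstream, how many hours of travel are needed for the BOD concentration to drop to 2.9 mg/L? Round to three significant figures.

Flow-weighted average: C = (59.00·0.9000 + 12.70·130.0) / 71.70 = 1704/71.70 = 23.77 mg/L.
Half-life 0.660 d → k = ln 2 / 0.660 = 1.050 d⁻¹.
23.77·exp(−k·t) = 2.9 → t = ln(23.77/2.9)/k = 173100 s = 48.07 h.

48.1 h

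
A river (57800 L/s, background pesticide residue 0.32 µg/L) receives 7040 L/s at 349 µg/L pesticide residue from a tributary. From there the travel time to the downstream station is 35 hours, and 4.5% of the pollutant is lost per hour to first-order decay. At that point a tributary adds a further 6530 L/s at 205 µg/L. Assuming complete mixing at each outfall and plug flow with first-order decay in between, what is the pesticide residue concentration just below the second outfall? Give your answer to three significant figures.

25.7 µg/L

Mass balance: C = (57800·0.3200 + 7040·349.0) / 64840 = 2475000/64840 = 38.18 µg/L; combined flow 64840 L/s.
4.5%/h lost → k = −ln(1 − 0.045) = 0.04604 h⁻¹.
Applying C = C₀e^(−kt): 38.18 × 0.1996 = 7.620 µg/L.
At the second outfall, C = (64840·7.620 + 6530·205.0) / (64840 + 6530) = 25.68 µg/L.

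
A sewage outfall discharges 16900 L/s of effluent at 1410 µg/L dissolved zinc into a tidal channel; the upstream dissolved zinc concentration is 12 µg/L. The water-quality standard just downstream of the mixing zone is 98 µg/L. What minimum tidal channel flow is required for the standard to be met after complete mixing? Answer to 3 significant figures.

Set C_mix = 98: (Q·12.00 + 16900·1410) / (Q + 16900) = 98
→ Q = 16900·(1410 − 98)/(98 − 12.00) = 257800 L/s.

258000 L/s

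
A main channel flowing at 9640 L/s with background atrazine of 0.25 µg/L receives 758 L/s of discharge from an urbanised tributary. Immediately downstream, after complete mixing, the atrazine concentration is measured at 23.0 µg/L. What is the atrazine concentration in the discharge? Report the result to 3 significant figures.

312 µg/L

Mass balance: 9640·0.2500 + 758.0·Cₑ = 10400·23.00
→ Cₑ = (10400·23.00 − 9640·0.2500) / 758.0 = 312.3 µg/L.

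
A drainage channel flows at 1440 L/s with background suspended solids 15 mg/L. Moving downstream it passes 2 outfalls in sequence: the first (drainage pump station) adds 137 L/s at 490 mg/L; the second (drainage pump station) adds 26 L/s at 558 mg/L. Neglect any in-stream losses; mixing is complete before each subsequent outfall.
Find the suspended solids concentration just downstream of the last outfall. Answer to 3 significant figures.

After outfall 1: Q = 1440 + 137.0 = 1577 L/s; C = (1440·15.00 + 137.0·490.0)/1577 = 56.27 mg/L.
After outfall 2: Q = 1577 + 26.00 = 1603 L/s; C = (1577·56.27 + 26.00·558.0)/1603 = 64.40 mg/L.

64.4 mg/L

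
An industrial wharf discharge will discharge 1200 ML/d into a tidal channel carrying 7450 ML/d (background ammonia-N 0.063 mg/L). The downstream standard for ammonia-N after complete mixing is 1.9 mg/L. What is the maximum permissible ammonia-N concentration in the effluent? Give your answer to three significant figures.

At the limit, (Qr·Cr + Qe·Cₑ)/(Qr + Qe) = 1.9:
Cₑ = (8650·1.9 − 7450·0.06300) / 1200 = 13.30 mg/L.

13.3 mg/L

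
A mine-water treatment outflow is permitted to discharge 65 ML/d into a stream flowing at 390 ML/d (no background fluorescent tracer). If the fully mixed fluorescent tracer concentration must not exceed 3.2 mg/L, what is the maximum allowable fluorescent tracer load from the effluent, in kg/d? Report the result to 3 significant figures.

Mass balance at the limit: 390.0·0 + 65.00·Cₑ = 455.0·3.2 → Cₑ = 22.40 mg/L.
65.00 ML/d = 0.7523 m³/s. Load = 0.7523 m³/s × 22.40 g/m³ × 86 400 s/d = 1456 kg/d.

1460 kg/d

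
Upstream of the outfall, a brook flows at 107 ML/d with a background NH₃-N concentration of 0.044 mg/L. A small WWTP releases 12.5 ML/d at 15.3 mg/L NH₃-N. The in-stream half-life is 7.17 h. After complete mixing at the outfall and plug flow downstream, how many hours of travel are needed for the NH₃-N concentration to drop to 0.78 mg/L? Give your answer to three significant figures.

7.69 h

Mixed concentration C = ΣQC/ΣQ = (107.0·0.04400 + 12.50·15.30) / 119.5 = 196.0/119.5 = 1.640 mg/L.
Half-life 7.17 h → k = ln 2 / 7.17 = 0.09667 h⁻¹ = 2.320 d⁻¹.
1.640·exp(−k·t) = 0.78 → t = ln(1.640/0.78)/k = 27670 s = 7.686 h.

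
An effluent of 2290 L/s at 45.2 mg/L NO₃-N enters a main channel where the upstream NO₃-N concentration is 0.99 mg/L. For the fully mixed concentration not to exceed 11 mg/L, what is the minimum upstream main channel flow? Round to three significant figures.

7820 L/s

Set C_mix = 11: (Q·0.9900 + 2290·45.20) / (Q + 2290) = 11
→ Q = 2290·(45.20 − 11)/(11 − 0.9900) = 7824 L/s.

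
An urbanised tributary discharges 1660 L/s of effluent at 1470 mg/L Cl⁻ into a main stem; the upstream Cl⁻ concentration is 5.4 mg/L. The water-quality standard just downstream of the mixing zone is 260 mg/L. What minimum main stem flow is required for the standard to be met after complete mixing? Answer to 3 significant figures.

7890 L/s

Set C_mix = 260: (Q·5.400 + 1660·1470) / (Q + 1660) = 260
→ Q = 1660·(1470 − 260)/(260 − 5.400) = 7889 L/s.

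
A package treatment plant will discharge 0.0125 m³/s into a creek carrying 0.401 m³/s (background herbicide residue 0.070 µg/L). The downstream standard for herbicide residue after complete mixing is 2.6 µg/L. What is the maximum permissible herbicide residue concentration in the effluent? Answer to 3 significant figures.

At the limit, (Qr·Cr + Qe·Cₑ)/(Qr + Qe) = 2.6:
Cₑ = (0.4135·2.6 − 0.4010·0.07000) / 0.01250 = 83.76 µg/L.

83.8 µg/L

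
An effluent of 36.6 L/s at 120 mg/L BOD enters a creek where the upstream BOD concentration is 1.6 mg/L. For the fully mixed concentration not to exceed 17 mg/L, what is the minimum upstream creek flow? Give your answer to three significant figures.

245 L/s

Set C_mix = 17: (Q·1.600 + 36.60·120.0) / (Q + 36.60) = 17
→ Q = 36.60·(120.0 − 17)/(17 − 1.600) = 244.8 L/s.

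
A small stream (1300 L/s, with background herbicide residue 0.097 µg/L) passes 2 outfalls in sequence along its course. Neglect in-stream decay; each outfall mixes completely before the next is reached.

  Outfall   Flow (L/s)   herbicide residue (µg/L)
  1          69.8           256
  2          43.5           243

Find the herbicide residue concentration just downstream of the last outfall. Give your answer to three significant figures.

20.2 µg/L

After outfall 1: Q = 1300 + 69.80 = 1370 L/s; C = (1300·0.09700 + 69.80·256.0)/1370 = 13.14 µg/L.
After outfall 2: Q = 1370 + 43.50 = 1413 L/s; C = (1370·13.14 + 43.50·243.0)/1413 = 20.21 µg/L.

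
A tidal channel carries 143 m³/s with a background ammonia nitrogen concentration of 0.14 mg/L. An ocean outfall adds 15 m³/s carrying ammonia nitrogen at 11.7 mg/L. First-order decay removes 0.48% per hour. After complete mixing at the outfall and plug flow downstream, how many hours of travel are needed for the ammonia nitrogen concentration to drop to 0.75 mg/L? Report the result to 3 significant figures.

Mixed concentration C = ΣQC/ΣQ = (143.0·0.1400 + 15.00·11.70) / 158.0 = 195.5/158.0 = 1.237 mg/L.
0.48%/h lost → k = −ln(1 − 0.0048) = 0.004812 h⁻¹.
1.237·exp(−k·t) = 0.75 → t = ln(1.237/0.75)/k = 374700 s = 104.1 h.

104 h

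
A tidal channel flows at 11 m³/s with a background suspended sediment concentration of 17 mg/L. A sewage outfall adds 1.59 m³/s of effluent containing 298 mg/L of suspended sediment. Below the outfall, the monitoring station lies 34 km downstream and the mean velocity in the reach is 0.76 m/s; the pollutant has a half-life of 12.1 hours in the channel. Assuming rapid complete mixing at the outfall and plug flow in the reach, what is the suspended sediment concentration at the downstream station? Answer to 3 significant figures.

25.8 mg/L

Flow-weighted average: C = (11.00·17.00 + 1.590·298.0) / 12.59 = 660.8/12.59 = 52.49 mg/L.
Travel time t = 34·1000 / 0.76 = 44740 s = 12.43 h.
Half-life 12.1 h → k = ln 2 / 12.1 = 0.05728 h⁻¹ = 1.375 d⁻¹.
After decay, C = 52.49 × e^(−kt) = 52.49 × 0.4907 = 25.76 mg/L.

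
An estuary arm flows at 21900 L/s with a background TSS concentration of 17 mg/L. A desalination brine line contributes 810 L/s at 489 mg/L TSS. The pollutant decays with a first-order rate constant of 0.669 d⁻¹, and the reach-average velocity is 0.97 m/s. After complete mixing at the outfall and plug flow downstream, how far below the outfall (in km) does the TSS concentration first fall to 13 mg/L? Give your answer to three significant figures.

Mixed concentration C = ΣQC/ΣQ = (21900·17.00 + 810.0·489.0) / 22710 = 768400/22710 = 33.83 mg/L.
Set 33.83·exp(−k·t) = 13 → t = ln(33.83/13)/k = 123500 s = 34.32 h.
Distance = v·t = 0.97·123500 = 119800 m = 119.8 km.

120 km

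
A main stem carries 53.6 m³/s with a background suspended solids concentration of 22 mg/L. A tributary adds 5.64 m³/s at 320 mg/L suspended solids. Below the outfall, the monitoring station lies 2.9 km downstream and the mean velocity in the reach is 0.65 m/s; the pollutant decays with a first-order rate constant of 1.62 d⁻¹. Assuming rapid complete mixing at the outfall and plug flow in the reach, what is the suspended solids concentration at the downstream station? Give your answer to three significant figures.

After mixing, C = (53.60·22.00 + 5.640·320.0) / 59.24 = 2984/59.24 = 50.37 mg/L.
Travel time t = 2.9·1000 / 0.65 = 4462 s = 1.239 h.
Decay over the reach: 50.37·exp(−kt) = 50.37·0.9197 = 46.33 mg/L.

46.3 mg/L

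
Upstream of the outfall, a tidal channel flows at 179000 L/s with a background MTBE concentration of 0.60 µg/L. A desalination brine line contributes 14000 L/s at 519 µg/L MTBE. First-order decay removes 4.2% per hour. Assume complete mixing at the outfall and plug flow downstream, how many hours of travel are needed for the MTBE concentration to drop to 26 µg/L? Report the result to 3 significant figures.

After mixing, C = (179000·0.6000 + 14000·519.0) / 193000 = 7373000/193000 = 38.20 µg/L.
4.2%/h lost → k = −ln(1 − 0.042) = 0.04291 h⁻¹.
38.20·exp(−k·t) = 26 → t = ln(38.20/26)/k = 32290 s = 8.969 h.

8.97 h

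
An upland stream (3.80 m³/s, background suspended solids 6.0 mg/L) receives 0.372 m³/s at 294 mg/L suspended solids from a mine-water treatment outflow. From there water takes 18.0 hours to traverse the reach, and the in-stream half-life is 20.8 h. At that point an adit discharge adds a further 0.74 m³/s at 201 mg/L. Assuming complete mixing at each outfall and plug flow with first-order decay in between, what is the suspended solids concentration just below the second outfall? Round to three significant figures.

Flow-weighted average: C = (3.800·6.000 + 0.3720·294.0) / 4.172 = 132.2/4.172 = 31.68 mg/L; combined flow 4.172 m³/s.
Half-life 20.8 h → k = ln 2 / 20.8 = 0.03332 h⁻¹ = 0.7998 d⁻¹.
Decay over the reach: 31.68·exp(−kt) = 31.68·0.5489 = 17.39 mg/L.
Second outfall: C = (4.172·17.39 + 0.7400·201.0)/4.912 = 45.05 mg/L.

45.1 mg/L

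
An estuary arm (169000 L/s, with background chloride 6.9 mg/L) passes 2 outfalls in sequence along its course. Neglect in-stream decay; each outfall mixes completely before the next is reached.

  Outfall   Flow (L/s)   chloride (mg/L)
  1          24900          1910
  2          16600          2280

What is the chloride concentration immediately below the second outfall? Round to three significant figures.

After outfall 1: Q = 169000 + 24900 = 193900 L/s; C = (169000·6.900 + 24900·1910)/193900 = 251.3 mg/L.
After outfall 2: Q = 193900 + 16600 = 210500 L/s; C = (193900·251.3 + 16600·2280)/210500 = 411.3 mg/L.

411 mg/L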